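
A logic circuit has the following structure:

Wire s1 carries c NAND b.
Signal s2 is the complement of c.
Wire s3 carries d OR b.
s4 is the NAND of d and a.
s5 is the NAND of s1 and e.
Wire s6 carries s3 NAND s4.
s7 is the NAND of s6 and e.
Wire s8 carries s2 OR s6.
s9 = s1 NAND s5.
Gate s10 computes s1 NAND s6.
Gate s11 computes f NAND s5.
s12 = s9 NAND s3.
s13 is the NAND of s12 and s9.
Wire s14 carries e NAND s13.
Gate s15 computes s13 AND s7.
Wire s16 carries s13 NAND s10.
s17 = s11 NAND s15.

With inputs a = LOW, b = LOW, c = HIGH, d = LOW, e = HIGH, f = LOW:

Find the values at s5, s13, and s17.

s5 = LOW  s13 = LOW  s17 = HIGH

s1 = c NAND b = HIGH NAND LOW = HIGH
s3 = d OR b = LOW OR LOW = LOW
s4 = d NAND a = LOW NAND LOW = HIGH
s5 = s1 NAND e = HIGH NAND HIGH = LOW
s6 = s3 NAND s4 = LOW NAND HIGH = HIGH
s7 = s6 NAND e = HIGH NAND HIGH = LOW
s9 = s1 NAND s5 = HIGH NAND LOW = HIGH
s11 = f NAND s5 = LOW NAND LOW = HIGH
s12 = s9 NAND s3 = HIGH NAND LOW = HIGH
s13 = s12 NAND s9 = HIGH NAND HIGH = LOW
s15 = s13 AND s7 = LOW AND LOW = LOW
s17 = s11 NAND s15 = HIGH NAND LOW = HIGH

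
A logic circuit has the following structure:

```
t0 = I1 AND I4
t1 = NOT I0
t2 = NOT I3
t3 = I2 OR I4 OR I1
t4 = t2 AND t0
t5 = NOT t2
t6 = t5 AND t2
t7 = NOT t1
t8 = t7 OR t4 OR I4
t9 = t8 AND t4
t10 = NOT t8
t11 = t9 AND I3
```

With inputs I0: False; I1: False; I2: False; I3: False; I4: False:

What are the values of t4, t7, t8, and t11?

t4 = False, t7 = False, t8 = False, t11 = False

t0 = I1 AND I4 = False AND False = False
t1 = NOT I0 = NOT False = True
t2 = NOT I3 = NOT False = True
t4 = t2 AND t0 = True AND False = False
t7 = NOT t1 = NOT True = False
t8 = t7 OR t4 OR I4 = False OR False OR False = False
t9 = t8 AND t4 = False AND False = False
t11 = t9 AND I3 = False AND False = False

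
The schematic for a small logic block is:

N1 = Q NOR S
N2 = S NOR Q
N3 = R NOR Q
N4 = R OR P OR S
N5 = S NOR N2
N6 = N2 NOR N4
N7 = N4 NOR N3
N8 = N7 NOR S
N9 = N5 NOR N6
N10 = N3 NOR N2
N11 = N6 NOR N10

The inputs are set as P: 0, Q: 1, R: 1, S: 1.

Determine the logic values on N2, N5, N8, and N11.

N2 = 0, N5 = 0, N8 = 0, N11 = 0

N2 = S NOR Q = 1 NOR 1 = 0
N3 = R NOR Q = 1 NOR 1 = 0
N4 = R OR P OR S = 1 OR 0 OR 1 = 1
N5 = S NOR N2 = 1 NOR 0 = 0
N6 = N2 NOR N4 = 0 NOR 1 = 0
N7 = N4 NOR N3 = 1 NOR 0 = 0
N8 = N7 NOR S = 0 NOR 1 = 0
N10 = N3 NOR N2 = 0 NOR 0 = 1
N11 = N6 NOR N10 = 0 NOR 1 = 0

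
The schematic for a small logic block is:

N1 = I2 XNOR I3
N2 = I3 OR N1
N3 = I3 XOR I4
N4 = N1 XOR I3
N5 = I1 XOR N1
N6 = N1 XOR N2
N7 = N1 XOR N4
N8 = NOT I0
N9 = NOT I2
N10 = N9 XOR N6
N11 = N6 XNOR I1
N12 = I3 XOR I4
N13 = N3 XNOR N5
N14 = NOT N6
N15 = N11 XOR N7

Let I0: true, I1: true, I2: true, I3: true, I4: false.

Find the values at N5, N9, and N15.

N5 = false, N9 = false, N15 = true

N1 = I2 XNOR I3 = true XNOR true = true
N2 = I3 OR N1 = true OR true = true
N4 = N1 XOR I3 = true XOR true = false
N5 = I1 XOR N1 = true XOR true = false
N6 = N1 XOR N2 = true XOR true = false
N7 = N1 XOR N4 = true XOR false = true
N9 = NOT I2 = NOT true = false
N11 = N6 XNOR I1 = false XNOR true = false
N15 = N11 XOR N7 = false XOR true = true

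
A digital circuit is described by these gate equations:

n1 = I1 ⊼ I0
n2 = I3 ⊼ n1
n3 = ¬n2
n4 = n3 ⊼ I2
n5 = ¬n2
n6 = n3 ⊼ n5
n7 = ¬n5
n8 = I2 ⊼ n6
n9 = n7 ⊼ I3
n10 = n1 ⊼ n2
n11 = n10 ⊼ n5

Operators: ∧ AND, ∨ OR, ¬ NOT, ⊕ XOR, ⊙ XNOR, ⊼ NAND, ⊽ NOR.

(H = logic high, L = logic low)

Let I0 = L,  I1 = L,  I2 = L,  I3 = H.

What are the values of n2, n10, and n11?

n2 = L; n10 = H; n11 = L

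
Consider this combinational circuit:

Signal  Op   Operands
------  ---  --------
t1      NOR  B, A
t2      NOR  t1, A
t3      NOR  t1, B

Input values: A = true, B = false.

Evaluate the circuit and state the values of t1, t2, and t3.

t1 = false, t2 = false, t3 = true

t1 = B NOR A = false NOR true = false
t2 = t1 NOR A = false NOR true = false
t3 = t1 NOR B = false NOR false = true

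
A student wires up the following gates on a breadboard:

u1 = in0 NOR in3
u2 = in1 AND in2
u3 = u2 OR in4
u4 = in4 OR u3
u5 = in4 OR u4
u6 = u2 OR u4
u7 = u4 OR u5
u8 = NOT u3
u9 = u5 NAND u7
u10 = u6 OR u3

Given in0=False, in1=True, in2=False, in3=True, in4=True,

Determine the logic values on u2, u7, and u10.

u2 = in1 AND in2 = True AND False = False
u3 = u2 OR in4 = False OR True = True
u4 = in4 OR u3 = True OR True = True
u5 = in4 OR u4 = True OR True = True
u6 = u2 OR u4 = False OR True = True
u7 = u4 OR u5 = True OR True = True
u10 = u6 OR u3 = True OR True = True

u2 = False, u7 = True, u10 = True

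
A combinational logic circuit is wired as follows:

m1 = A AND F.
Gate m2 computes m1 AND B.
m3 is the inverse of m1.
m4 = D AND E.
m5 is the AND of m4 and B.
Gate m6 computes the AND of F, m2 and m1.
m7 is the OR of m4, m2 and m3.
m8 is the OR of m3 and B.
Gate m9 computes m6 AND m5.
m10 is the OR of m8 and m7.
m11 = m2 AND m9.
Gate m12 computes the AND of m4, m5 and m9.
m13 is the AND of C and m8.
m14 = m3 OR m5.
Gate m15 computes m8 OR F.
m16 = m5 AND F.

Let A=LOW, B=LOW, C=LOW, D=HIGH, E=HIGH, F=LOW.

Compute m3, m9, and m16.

m3 = HIGH; m9 = LOW; m16 = LOW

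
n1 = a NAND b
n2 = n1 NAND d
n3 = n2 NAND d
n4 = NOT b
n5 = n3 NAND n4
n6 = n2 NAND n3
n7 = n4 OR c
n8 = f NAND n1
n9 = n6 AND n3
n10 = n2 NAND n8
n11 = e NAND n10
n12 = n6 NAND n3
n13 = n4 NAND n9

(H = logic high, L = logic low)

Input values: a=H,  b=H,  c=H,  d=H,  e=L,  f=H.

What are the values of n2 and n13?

n1 = a NAND b = H NAND H = L
n2 = n1 NAND d = L NAND H = H
n3 = n2 NAND d = H NAND H = L
n4 = NOT b = NOT H = L
n6 = n2 NAND n3 = H NAND L = H
n9 = n6 AND n3 = H AND L = L
n13 = n4 NAND n9 = L NAND L = H

n2 = H, n13 = H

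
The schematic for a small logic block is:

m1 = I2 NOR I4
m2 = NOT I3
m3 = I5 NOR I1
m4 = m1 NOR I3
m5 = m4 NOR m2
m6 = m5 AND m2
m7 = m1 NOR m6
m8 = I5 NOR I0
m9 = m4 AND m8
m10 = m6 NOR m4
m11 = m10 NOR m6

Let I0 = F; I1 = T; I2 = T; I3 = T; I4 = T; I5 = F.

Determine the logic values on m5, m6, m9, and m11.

m5 = T, m6 = F, m9 = F, m11 = F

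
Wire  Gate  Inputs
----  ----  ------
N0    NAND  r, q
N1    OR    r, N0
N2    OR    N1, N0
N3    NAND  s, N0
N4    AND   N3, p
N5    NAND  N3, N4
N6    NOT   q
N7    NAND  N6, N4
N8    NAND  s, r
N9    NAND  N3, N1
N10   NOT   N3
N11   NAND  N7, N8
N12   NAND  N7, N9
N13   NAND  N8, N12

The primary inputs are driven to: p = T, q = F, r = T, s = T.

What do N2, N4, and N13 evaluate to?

N2 = T, N4 = F, N13 = T

N0 = r NAND q = T NAND F = T
N1 = r OR N0 = T OR T = T
N2 = N1 OR N0 = T OR T = T
N3 = s NAND N0 = T NAND T = F
N4 = N3 AND p = F AND T = F
N6 = NOT q = NOT F = T
N7 = N6 NAND N4 = T NAND F = T
N8 = s NAND r = T NAND T = F
N9 = N3 NAND N1 = F NAND T = T
N12 = N7 NAND N9 = T NAND T = F
N13 = N8 NAND N12 = F NAND F = T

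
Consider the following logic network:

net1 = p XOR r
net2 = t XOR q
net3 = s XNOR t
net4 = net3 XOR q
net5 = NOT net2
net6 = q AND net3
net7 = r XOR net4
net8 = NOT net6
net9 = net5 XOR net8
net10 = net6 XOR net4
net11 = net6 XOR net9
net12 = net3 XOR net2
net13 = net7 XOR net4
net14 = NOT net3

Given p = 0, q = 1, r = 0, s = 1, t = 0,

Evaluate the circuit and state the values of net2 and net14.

net2 = 1  net14 = 1

net2 = t XOR q = 0 XOR 1 = 1
net3 = s XNOR t = 1 XNOR 0 = 0
net14 = NOT net3 = NOT 0 = 1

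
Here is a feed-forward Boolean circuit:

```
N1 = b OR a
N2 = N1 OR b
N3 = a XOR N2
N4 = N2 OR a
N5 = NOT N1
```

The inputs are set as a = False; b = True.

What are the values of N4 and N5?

N4 = True; N5 = False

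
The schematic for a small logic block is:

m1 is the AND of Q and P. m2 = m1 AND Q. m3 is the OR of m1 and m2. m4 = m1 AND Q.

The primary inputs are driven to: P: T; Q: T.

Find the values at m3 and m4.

m3 = T, m4 = T

m1 = Q AND P = T AND T = T
m2 = m1 AND Q = T AND T = T
m3 = m1 OR m2 = T OR T = T
m4 = m1 AND Q = T AND T = T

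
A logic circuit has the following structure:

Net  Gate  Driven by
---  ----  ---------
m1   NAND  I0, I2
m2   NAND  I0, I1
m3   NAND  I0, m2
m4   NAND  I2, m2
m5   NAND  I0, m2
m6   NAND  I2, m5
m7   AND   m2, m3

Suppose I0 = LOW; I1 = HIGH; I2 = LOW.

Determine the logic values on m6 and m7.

m6 = HIGH  m7 = HIGH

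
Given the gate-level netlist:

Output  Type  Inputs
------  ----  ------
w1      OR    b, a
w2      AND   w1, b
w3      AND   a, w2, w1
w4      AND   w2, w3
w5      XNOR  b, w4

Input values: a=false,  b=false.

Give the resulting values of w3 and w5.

w1 = b OR a = false OR false = false
w2 = w1 AND b = false AND false = false
w3 = a AND w2 AND w1 = false AND false AND false = false
w4 = w2 AND w3 = false AND false = false
w5 = b XNOR w4 = false XNOR false = true

w3 = false, w5 = true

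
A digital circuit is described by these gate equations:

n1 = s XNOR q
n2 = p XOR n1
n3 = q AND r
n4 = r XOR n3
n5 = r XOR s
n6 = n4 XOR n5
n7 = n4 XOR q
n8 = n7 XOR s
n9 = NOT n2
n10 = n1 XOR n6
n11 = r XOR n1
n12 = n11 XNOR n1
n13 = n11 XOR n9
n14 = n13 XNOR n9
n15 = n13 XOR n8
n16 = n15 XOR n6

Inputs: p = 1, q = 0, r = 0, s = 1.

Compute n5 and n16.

n5 = 1, n16 = 0

n1 = s XNOR q = 1 XNOR 0 = 0
n2 = p XOR n1 = 1 XOR 0 = 1
n3 = q AND r = 0 AND 0 = 0
n4 = r XOR n3 = 0 XOR 0 = 0
n5 = r XOR s = 0 XOR 1 = 1
n6 = n4 XOR n5 = 0 XOR 1 = 1
n7 = n4 XOR q = 0 XOR 0 = 0
n8 = n7 XOR s = 0 XOR 1 = 1
n9 = NOT n2 = NOT 1 = 0
n11 = r XOR n1 = 0 XOR 0 = 0
n13 = n11 XOR n9 = 0 XOR 0 = 0
n15 = n13 XOR n8 = 0 XOR 1 = 1
n16 = n15 XOR n6 = 1 XOR 1 = 0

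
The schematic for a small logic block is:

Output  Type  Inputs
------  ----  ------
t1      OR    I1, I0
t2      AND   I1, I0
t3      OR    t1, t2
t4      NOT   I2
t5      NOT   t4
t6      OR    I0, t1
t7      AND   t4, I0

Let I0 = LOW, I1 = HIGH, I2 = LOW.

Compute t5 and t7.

t4 = NOT I2 = NOT LOW = HIGH
t5 = NOT t4 = NOT HIGH = LOW
t7 = t4 AND I0 = HIGH AND LOW = LOW

t5 = LOW; t7 = LOW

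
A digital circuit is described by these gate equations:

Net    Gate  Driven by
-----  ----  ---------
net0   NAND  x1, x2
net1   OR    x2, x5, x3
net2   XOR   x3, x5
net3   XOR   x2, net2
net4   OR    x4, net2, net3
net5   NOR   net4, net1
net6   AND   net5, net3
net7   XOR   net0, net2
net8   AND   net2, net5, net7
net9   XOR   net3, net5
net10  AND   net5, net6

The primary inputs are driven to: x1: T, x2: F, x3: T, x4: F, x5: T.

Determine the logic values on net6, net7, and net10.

net6 = F, net7 = T, net10 = F

net0 = x1 NAND x2 = T NAND F = T
net1 = x2 OR x5 OR x3 = F OR T OR T = T
net2 = x3 XOR x5 = T XOR T = F
net3 = x2 XOR net2 = F XOR F = F
net4 = x4 OR net2 OR net3 = F OR F OR F = F
net5 = net4 NOR net1 = F NOR T = F
net6 = net5 AND net3 = F AND F = F
net7 = net0 XOR net2 = T XOR F = T
net10 = net5 AND net6 = F AND F = F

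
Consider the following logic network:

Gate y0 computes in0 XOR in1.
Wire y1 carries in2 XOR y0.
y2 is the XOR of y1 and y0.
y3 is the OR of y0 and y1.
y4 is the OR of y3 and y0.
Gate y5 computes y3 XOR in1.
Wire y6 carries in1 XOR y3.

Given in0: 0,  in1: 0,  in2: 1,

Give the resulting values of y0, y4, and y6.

y0 = in0 XOR in1 = 0 XOR 0 = 0
y1 = in2 XOR y0 = 1 XOR 0 = 1
y3 = y0 OR y1 = 0 OR 1 = 1
y4 = y3 OR y0 = 1 OR 0 = 1
y6 = in1 XOR y3 = 0 XOR 1 = 1

y0 = 0, y4 = 1, y6 = 1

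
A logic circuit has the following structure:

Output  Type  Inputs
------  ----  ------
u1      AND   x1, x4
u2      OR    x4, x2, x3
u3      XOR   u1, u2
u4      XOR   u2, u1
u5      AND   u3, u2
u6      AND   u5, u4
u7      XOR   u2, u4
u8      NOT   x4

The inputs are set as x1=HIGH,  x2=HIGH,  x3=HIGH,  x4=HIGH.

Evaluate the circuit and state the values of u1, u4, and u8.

u1 = HIGH, u4 = LOW, u8 = LOW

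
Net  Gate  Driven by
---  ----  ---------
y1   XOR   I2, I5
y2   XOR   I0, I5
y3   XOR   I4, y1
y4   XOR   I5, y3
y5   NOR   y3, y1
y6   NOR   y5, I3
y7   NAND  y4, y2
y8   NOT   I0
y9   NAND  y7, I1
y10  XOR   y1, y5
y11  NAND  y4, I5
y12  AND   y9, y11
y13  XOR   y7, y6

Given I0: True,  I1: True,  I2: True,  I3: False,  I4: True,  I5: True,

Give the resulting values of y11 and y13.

y11 = True, y13 = False

y1 = I2 XOR I5 = True XOR True = False
y2 = I0 XOR I5 = True XOR True = False
y3 = I4 XOR y1 = True XOR False = True
y4 = I5 XOR y3 = True XOR True = False
y5 = y3 NOR y1 = True NOR False = False
y6 = y5 NOR I3 = False NOR False = True
y7 = y4 NAND y2 = False NAND False = True
y11 = y4 NAND I5 = False NAND True = True
y13 = y7 XOR y6 = True XOR True = False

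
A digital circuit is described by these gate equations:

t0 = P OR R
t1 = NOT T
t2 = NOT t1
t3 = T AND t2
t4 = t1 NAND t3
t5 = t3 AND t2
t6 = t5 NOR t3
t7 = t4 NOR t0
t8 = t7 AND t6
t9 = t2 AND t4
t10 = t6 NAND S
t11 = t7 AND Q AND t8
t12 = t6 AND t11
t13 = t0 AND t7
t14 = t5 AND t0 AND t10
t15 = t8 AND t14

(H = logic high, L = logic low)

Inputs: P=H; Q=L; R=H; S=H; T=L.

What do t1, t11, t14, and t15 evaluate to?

t0 = P OR R = H OR H = H
t1 = NOT T = NOT L = H
t2 = NOT t1 = NOT H = L
t3 = T AND t2 = L AND L = L
t4 = t1 NAND t3 = H NAND L = H
t5 = t3 AND t2 = L AND L = L
t6 = t5 NOR t3 = L NOR L = H
t7 = t4 NOR t0 = H NOR H = L
t8 = t7 AND t6 = L AND H = L
t10 = t6 NAND S = H NAND H = L
t11 = t7 AND Q AND t8 = L AND L AND L = L
t14 = t5 AND t0 AND t10 = L AND H AND L = L
t15 = t8 AND t14 = L AND L = L

t1 = H; t11 = L; t14 = L; t15 = L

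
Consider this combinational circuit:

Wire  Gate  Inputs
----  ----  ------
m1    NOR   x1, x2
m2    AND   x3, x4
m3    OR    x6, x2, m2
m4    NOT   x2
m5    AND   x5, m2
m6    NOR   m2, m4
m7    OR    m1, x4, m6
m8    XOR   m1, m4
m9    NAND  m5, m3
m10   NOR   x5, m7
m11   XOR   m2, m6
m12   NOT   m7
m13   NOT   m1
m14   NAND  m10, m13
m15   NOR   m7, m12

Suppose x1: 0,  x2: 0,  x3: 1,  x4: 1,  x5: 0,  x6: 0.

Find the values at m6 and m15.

m6 = 0; m15 = 0

m1 = x1 NOR x2 = 0 NOR 0 = 1
m2 = x3 AND x4 = 1 AND 1 = 1
m4 = NOT x2 = NOT 0 = 1
m6 = m2 NOR m4 = 1 NOR 1 = 0
m7 = m1 OR x4 OR m6 = 1 OR 1 OR 0 = 1
m12 = NOT m7 = NOT 1 = 0
m15 = m7 NOR m12 = 1 NOR 0 = 0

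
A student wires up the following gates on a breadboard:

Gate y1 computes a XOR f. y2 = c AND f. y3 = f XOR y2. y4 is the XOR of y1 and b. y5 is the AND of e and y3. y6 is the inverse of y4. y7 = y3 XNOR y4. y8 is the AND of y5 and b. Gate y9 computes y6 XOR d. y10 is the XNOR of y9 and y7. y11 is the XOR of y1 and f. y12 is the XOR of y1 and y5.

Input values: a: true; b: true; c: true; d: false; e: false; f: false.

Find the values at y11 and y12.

y1 = a XOR f = true XOR false = true
y2 = c AND f = true AND false = false
y3 = f XOR y2 = false XOR false = false
y5 = e AND y3 = false AND false = false
y11 = y1 XOR f = true XOR false = true
y12 = y1 XOR y5 = true XOR false = true

y11 = true; y12 = true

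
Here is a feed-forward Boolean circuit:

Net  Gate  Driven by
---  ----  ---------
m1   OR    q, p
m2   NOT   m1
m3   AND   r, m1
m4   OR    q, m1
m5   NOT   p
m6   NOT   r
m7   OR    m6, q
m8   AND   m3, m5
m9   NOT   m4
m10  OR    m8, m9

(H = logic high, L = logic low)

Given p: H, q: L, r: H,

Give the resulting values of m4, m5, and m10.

m1 = q OR p = L OR H = H
m3 = r AND m1 = H AND H = H
m4 = q OR m1 = L OR H = H
m5 = NOT p = NOT H = L
m8 = m3 AND m5 = H AND L = L
m9 = NOT m4 = NOT H = L
m10 = m8 OR m9 = L OR L = L

m4 = H, m5 = L, m10 = L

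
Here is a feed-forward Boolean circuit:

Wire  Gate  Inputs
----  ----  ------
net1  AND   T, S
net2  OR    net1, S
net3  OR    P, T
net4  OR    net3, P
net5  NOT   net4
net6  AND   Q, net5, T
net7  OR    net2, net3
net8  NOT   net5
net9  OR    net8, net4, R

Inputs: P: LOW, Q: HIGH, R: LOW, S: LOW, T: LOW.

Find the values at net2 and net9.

net2 = LOW  net9 = LOW

net1 = T AND S = LOW AND LOW = LOW
net2 = net1 OR S = LOW OR LOW = LOW
net3 = P OR T = LOW OR LOW = LOW
net4 = net3 OR P = LOW OR LOW = LOW
net5 = NOT net4 = NOT LOW = HIGH
net8 = NOT net5 = NOT HIGH = LOW
net9 = net8 OR net4 OR R = LOW OR LOW OR LOW = LOW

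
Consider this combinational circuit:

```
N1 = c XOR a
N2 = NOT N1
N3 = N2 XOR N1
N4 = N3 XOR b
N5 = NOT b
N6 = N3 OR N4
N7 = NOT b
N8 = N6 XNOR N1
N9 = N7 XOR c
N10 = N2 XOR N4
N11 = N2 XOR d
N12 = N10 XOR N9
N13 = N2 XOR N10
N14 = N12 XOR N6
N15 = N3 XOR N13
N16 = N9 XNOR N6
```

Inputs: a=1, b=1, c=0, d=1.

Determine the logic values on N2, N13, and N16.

N2 = 0; N13 = 0; N16 = 0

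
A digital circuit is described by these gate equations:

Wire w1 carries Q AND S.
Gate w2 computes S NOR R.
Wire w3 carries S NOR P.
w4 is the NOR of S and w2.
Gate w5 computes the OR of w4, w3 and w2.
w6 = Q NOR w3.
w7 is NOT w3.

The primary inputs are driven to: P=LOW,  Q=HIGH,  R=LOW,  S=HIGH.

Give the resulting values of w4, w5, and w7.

w2 = S NOR R = HIGH NOR LOW = LOW
w3 = S NOR P = HIGH NOR LOW = LOW
w4 = S NOR w2 = HIGH NOR LOW = LOW
w5 = w4 OR w3 OR w2 = LOW OR LOW OR LOW = LOW
w7 = NOT w3 = NOT LOW = HIGH

w4 = LOW  w5 = LOW  w7 = HIGH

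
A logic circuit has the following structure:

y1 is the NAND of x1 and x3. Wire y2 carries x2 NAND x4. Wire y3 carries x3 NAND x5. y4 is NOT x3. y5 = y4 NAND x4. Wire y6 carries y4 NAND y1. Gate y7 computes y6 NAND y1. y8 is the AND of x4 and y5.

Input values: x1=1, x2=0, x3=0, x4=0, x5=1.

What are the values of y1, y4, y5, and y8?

y1 = 1, y4 = 1, y5 = 1, y8 = 0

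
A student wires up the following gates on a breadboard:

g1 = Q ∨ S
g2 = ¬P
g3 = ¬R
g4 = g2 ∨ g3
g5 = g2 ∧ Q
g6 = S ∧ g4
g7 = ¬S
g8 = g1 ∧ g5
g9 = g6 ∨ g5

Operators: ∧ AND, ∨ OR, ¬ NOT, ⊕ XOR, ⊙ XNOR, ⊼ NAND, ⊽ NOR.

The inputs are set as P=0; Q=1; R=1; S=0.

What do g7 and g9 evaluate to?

g2 = NOT P = NOT 0 = 1
g3 = NOT R = NOT 1 = 0
g4 = g2 OR g3 = 1 OR 0 = 1
g5 = g2 AND Q = 1 AND 1 = 1
g6 = S AND g4 = 0 AND 1 = 0
g7 = NOT S = NOT 0 = 1
g9 = g6 OR g5 = 0 OR 1 = 1

g7 = 1, g9 = 1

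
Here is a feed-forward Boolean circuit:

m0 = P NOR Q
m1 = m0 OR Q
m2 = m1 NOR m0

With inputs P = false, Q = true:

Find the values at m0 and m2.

m0 = P NOR Q = false NOR true = false
m1 = m0 OR Q = false OR true = true
m2 = m1 NOR m0 = true NOR false = false

m0 = false, m2 = false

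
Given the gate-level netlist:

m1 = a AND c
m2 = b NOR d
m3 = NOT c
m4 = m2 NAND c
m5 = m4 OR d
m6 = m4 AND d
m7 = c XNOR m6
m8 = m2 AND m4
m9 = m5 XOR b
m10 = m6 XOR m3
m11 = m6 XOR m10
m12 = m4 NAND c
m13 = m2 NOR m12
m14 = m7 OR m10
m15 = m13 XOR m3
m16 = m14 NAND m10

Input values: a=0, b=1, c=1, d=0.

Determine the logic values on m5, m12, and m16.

m2 = b NOR d = 1 NOR 0 = 0
m3 = NOT c = NOT 1 = 0
m4 = m2 NAND c = 0 NAND 1 = 1
m5 = m4 OR d = 1 OR 0 = 1
m6 = m4 AND d = 1 AND 0 = 0
m7 = c XNOR m6 = 1 XNOR 0 = 0
m10 = m6 XOR m3 = 0 XOR 0 = 0
m12 = m4 NAND c = 1 NAND 1 = 0
m14 = m7 OR m10 = 0 OR 0 = 0
m16 = m14 NAND m10 = 0 NAND 0 = 1

m5 = 1; m12 = 0; m16 = 1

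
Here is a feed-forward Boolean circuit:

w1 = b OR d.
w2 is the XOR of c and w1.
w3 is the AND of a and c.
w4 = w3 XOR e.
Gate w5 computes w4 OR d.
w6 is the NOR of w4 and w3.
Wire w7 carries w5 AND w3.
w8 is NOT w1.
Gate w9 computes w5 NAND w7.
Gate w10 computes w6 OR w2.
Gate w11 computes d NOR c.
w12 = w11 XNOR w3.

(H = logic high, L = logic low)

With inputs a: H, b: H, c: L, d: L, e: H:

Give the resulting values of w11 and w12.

w11 = H; w12 = L

w3 = a AND c = H AND L = L
w11 = d NOR c = L NOR L = H
w12 = w11 XNOR w3 = H XNOR L = L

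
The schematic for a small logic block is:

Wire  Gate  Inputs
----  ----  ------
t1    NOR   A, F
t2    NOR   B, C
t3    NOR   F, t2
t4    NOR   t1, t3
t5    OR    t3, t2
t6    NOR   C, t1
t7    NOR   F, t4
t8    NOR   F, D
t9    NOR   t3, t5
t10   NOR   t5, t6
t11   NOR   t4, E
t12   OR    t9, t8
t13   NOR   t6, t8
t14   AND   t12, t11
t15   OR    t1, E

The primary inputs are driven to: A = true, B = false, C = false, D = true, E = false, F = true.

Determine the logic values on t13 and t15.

t1 = A NOR F = true NOR true = false
t6 = C NOR t1 = false NOR false = true
t8 = F NOR D = true NOR true = false
t13 = t6 NOR t8 = true NOR false = false
t15 = t1 OR E = false OR false = false

t13 = false, t15 = false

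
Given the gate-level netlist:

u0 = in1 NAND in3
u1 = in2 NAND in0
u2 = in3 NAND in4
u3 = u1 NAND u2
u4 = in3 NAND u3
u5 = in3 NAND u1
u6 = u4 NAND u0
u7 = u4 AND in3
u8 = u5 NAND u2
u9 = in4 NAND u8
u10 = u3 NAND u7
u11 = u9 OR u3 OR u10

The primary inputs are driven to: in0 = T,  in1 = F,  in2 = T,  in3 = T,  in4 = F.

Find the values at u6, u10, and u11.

u6 = T; u10 = T; u11 = T

u0 = in1 NAND in3 = F NAND T = T
u1 = in2 NAND in0 = T NAND T = F
u2 = in3 NAND in4 = T NAND F = T
u3 = u1 NAND u2 = F NAND T = T
u4 = in3 NAND u3 = T NAND T = F
u5 = in3 NAND u1 = T NAND F = T
u6 = u4 NAND u0 = F NAND T = T
u7 = u4 AND in3 = F AND T = F
u8 = u5 NAND u2 = T NAND T = F
u9 = in4 NAND u8 = F NAND F = T
u10 = u3 NAND u7 = T NAND F = T
u11 = u9 OR u3 OR u10 = T OR T OR T = T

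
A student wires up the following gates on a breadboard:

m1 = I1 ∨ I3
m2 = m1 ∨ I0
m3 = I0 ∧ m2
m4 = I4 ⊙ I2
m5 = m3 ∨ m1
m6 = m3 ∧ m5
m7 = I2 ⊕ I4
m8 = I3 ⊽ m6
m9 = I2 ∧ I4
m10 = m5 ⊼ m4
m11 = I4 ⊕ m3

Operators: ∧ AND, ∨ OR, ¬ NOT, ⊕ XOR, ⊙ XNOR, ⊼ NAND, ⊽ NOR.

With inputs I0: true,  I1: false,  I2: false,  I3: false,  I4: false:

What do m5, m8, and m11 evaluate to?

m1 = I1 OR I3 = false OR false = false
m2 = m1 OR I0 = false OR true = true
m3 = I0 AND m2 = true AND true = true
m5 = m3 OR m1 = true OR false = true
m6 = m3 AND m5 = true AND true = true
m8 = I3 NOR m6 = false NOR true = false
m11 = I4 XOR m3 = false XOR true = true

m5 = true, m8 = false, m11 = true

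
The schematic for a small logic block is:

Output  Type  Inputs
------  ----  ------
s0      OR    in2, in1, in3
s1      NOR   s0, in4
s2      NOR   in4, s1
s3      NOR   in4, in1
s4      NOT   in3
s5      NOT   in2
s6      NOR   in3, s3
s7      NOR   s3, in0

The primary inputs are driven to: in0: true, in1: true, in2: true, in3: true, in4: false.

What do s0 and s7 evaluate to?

s0 = in2 OR in1 OR in3 = true OR true OR true = true
s3 = in4 NOR in1 = false NOR true = false
s7 = s3 NOR in0 = false NOR true = false

s0 = true; s7 = false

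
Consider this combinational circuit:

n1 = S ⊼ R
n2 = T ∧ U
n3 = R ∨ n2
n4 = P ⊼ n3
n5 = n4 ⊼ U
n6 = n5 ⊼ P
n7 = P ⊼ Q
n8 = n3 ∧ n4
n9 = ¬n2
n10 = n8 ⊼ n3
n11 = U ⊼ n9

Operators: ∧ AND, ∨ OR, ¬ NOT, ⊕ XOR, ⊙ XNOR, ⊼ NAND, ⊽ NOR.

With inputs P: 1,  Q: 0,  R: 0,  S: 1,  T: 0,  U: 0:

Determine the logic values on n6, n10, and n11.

n6 = 0  n10 = 1  n11 = 1

n2 = T AND U = 0 AND 0 = 0
n3 = R OR n2 = 0 OR 0 = 0
n4 = P NAND n3 = 1 NAND 0 = 1
n5 = n4 NAND U = 1 NAND 0 = 1
n6 = n5 NAND P = 1 NAND 1 = 0
n8 = n3 AND n4 = 0 AND 1 = 0
n9 = NOT n2 = NOT 0 = 1
n10 = n8 NAND n3 = 0 NAND 0 = 1
n11 = U NAND n9 = 0 NAND 1 = 1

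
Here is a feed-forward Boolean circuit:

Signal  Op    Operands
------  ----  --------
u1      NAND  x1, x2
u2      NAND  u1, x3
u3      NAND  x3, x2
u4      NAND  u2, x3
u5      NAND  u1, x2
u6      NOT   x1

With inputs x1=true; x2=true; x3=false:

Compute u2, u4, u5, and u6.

u2 = true, u4 = true, u5 = true, u6 = false

u1 = x1 NAND x2 = true NAND true = false
u2 = u1 NAND x3 = false NAND false = true
u4 = u2 NAND x3 = true NAND false = true
u5 = u1 NAND x2 = false NAND true = true
u6 = NOT x1 = NOT true = false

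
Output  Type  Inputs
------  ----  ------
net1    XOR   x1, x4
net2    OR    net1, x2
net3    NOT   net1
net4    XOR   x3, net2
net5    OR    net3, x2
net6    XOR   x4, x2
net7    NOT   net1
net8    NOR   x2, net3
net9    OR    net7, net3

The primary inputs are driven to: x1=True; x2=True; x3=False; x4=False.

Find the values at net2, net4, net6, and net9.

net2 = True, net4 = True, net6 = True, net9 = False

net1 = x1 XOR x4 = True XOR False = True
net2 = net1 OR x2 = True OR True = True
net3 = NOT net1 = NOT True = False
net4 = x3 XOR net2 = False XOR True = True
net6 = x4 XOR x2 = False XOR True = True
net7 = NOT net1 = NOT True = False
net9 = net7 OR net3 = False OR False = False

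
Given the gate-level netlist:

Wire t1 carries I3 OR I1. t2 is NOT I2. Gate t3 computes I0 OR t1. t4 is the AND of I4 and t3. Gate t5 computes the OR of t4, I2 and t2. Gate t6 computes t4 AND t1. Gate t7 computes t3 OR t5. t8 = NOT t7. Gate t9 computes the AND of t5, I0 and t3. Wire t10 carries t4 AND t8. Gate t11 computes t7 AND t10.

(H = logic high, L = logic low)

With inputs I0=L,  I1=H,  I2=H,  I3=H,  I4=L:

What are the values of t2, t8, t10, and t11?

t2 = L, t8 = L, t10 = L, t11 = L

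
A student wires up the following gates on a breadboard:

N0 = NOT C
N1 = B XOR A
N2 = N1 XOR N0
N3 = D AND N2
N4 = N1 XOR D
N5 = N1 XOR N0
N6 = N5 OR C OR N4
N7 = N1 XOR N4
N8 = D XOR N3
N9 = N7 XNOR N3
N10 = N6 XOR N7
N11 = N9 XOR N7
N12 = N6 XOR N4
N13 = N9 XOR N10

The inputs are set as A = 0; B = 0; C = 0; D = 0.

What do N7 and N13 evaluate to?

N7 = 0, N13 = 0

N0 = NOT C = NOT 0 = 1
N1 = B XOR A = 0 XOR 0 = 0
N2 = N1 XOR N0 = 0 XOR 1 = 1
N3 = D AND N2 = 0 AND 1 = 0
N4 = N1 XOR D = 0 XOR 0 = 0
N5 = N1 XOR N0 = 0 XOR 1 = 1
N6 = N5 OR C OR N4 = 1 OR 0 OR 0 = 1
N7 = N1 XOR N4 = 0 XOR 0 = 0
N9 = N7 XNOR N3 = 0 XNOR 0 = 1
N10 = N6 XOR N7 = 1 XOR 0 = 1
N13 = N9 XOR N10 = 1 XOR 1 = 0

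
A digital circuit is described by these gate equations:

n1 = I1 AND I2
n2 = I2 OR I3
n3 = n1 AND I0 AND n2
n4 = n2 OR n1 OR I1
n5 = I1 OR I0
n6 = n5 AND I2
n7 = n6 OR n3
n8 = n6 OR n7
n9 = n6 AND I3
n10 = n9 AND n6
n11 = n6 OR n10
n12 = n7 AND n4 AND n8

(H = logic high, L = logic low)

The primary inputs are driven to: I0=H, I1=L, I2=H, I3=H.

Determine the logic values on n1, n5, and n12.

n1 = I1 AND I2 = L AND H = L
n2 = I2 OR I3 = H OR H = H
n3 = n1 AND I0 AND n2 = L AND H AND H = L
n4 = n2 OR n1 OR I1 = H OR L OR L = H
n5 = I1 OR I0 = L OR H = H
n6 = n5 AND I2 = H AND H = H
n7 = n6 OR n3 = H OR L = H
n8 = n6 OR n7 = H OR H = H
n12 = n7 AND n4 AND n8 = H AND H AND H = H

n1 = L; n5 = H; n12 = H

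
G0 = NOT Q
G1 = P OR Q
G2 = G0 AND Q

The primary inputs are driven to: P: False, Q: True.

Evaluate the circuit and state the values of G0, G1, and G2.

G0 = False; G1 = True; G2 = False

G0 = NOT Q = NOT True = False
G1 = P OR Q = False OR True = True
G2 = G0 AND Q = False AND True = False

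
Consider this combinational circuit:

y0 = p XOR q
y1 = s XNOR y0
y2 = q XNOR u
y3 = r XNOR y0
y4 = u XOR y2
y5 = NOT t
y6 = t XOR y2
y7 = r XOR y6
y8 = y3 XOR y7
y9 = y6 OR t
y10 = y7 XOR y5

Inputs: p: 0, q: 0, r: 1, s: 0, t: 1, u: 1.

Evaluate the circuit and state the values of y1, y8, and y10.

y0 = p XOR q = 0 XOR 0 = 0
y1 = s XNOR y0 = 0 XNOR 0 = 1
y2 = q XNOR u = 0 XNOR 1 = 0
y3 = r XNOR y0 = 1 XNOR 0 = 0
y5 = NOT t = NOT 1 = 0
y6 = t XOR y2 = 1 XOR 0 = 1
y7 = r XOR y6 = 1 XOR 1 = 0
y8 = y3 XOR y7 = 0 XOR 0 = 0
y10 = y7 XOR y5 = 0 XOR 0 = 0

y1 = 1; y8 = 0; y10 = 0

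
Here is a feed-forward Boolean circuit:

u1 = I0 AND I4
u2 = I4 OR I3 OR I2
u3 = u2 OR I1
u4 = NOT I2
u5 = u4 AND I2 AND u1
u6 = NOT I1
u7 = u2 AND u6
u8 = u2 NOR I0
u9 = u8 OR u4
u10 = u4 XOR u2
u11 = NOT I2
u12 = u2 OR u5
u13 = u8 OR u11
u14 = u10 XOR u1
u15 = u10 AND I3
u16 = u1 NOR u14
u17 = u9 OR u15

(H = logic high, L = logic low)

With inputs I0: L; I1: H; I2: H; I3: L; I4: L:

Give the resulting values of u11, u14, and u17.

u11 = L; u14 = H; u17 = L

u1 = I0 AND I4 = L AND L = L
u2 = I4 OR I3 OR I2 = L OR L OR H = H
u4 = NOT I2 = NOT H = L
u8 = u2 NOR I0 = H NOR L = L
u9 = u8 OR u4 = L OR L = L
u10 = u4 XOR u2 = L XOR H = H
u11 = NOT I2 = NOT H = L
u14 = u10 XOR u1 = H XOR L = H
u15 = u10 AND I3 = H AND L = L
u17 = u9 OR u15 = L OR L = L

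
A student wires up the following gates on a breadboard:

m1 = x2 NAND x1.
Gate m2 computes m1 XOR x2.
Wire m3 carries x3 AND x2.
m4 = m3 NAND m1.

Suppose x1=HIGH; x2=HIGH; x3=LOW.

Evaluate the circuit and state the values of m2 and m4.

m1 = x2 NAND x1 = HIGH NAND HIGH = LOW
m2 = m1 XOR x2 = LOW XOR HIGH = HIGH
m3 = x3 AND x2 = LOW AND HIGH = LOW
m4 = m3 NAND m1 = LOW NAND LOW = HIGH

m2 = HIGH, m4 = HIGH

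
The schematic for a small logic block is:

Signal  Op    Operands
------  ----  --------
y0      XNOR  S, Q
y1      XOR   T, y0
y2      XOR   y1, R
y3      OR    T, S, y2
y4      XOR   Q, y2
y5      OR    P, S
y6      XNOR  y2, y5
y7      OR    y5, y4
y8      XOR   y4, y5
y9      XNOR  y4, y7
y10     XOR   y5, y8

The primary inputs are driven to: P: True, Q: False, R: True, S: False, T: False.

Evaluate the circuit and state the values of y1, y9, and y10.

y1 = True  y9 = False  y10 = False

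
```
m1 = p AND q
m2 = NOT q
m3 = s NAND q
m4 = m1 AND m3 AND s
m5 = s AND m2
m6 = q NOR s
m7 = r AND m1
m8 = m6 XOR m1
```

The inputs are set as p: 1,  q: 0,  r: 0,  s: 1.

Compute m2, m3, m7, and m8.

m2 = 1  m3 = 1  m7 = 0  m8 = 0

m1 = p AND q = 1 AND 0 = 0
m2 = NOT q = NOT 0 = 1
m3 = s NAND q = 1 NAND 0 = 1
m6 = q NOR s = 0 NOR 1 = 0
m7 = r AND m1 = 0 AND 0 = 0
m8 = m6 XOR m1 = 0 XOR 0 = 0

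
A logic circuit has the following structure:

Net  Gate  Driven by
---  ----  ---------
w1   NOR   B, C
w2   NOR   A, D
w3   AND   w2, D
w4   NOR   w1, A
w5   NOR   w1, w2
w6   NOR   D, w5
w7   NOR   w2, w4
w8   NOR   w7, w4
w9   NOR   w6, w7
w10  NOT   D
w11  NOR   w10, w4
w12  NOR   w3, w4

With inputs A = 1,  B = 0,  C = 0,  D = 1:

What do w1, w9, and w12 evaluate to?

w1 = 1, w9 = 0, w12 = 1

w1 = B NOR C = 0 NOR 0 = 1
w2 = A NOR D = 1 NOR 1 = 0
w3 = w2 AND D = 0 AND 1 = 0
w4 = w1 NOR A = 1 NOR 1 = 0
w5 = w1 NOR w2 = 1 NOR 0 = 0
w6 = D NOR w5 = 1 NOR 0 = 0
w7 = w2 NOR w4 = 0 NOR 0 = 1
w9 = w6 NOR w7 = 0 NOR 1 = 0
w12 = w3 NOR w4 = 0 NOR 0 = 1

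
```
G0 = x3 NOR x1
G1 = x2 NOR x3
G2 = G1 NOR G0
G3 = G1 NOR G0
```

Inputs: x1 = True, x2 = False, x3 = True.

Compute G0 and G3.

G0 = False  G3 = True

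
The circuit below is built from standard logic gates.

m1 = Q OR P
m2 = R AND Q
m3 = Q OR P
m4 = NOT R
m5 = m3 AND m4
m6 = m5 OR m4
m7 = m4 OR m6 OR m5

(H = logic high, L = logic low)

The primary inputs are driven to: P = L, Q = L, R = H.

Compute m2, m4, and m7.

m2 = R AND Q = H AND L = L
m3 = Q OR P = L OR L = L
m4 = NOT R = NOT H = L
m5 = m3 AND m4 = L AND L = L
m6 = m5 OR m4 = L OR L = L
m7 = m4 OR m6 OR m5 = L OR L OR L = L

m2 = L, m4 = L, m7 = L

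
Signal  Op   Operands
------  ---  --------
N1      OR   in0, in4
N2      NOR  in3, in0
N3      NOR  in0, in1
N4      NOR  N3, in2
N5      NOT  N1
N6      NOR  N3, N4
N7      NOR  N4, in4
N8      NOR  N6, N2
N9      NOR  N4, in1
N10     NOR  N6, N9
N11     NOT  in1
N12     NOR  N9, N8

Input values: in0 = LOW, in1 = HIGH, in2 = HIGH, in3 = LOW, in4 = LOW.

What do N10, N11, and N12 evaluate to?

N10 = LOW; N11 = LOW; N12 = HIGH

N2 = in3 NOR in0 = LOW NOR LOW = HIGH
N3 = in0 NOR in1 = LOW NOR HIGH = LOW
N4 = N3 NOR in2 = LOW NOR HIGH = LOW
N6 = N3 NOR N4 = LOW NOR LOW = HIGH
N8 = N6 NOR N2 = HIGH NOR HIGH = LOW
N9 = N4 NOR in1 = LOW NOR HIGH = LOW
N10 = N6 NOR N9 = HIGH NOR LOW = LOW
N11 = NOT in1 = NOT HIGH = LOW
N12 = N9 NOR N8 = LOW NOR LOW = HIGH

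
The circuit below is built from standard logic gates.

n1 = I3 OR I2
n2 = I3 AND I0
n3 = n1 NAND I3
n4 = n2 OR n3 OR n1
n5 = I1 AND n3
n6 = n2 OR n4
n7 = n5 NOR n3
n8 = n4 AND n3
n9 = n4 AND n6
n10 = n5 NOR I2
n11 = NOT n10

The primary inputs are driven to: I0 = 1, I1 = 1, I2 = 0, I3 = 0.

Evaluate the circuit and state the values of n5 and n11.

n5 = 1, n11 = 1

n1 = I3 OR I2 = 0 OR 0 = 0
n3 = n1 NAND I3 = 0 NAND 0 = 1
n5 = I1 AND n3 = 1 AND 1 = 1
n10 = n5 NOR I2 = 1 NOR 0 = 0
n11 = NOT n10 = NOT 0 = 1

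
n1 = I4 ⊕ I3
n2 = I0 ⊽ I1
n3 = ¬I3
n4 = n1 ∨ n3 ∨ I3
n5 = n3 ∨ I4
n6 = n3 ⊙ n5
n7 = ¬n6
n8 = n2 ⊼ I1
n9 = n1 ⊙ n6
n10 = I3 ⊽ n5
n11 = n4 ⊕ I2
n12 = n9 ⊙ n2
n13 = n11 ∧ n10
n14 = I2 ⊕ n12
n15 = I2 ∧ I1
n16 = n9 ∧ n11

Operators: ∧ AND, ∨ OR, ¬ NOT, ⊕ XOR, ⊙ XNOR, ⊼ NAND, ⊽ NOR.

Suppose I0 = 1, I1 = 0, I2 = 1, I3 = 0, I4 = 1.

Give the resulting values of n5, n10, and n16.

n5 = 1, n10 = 0, n16 = 0

n1 = I4 XOR I3 = 1 XOR 0 = 1
n3 = NOT I3 = NOT 0 = 1
n4 = n1 OR n3 OR I3 = 1 OR 1 OR 0 = 1
n5 = n3 OR I4 = 1 OR 1 = 1
n6 = n3 XNOR n5 = 1 XNOR 1 = 1
n9 = n1 XNOR n6 = 1 XNOR 1 = 1
n10 = I3 NOR n5 = 0 NOR 1 = 0
n11 = n4 XOR I2 = 1 XOR 1 = 0
n16 = n9 AND n11 = 1 AND 0 = 0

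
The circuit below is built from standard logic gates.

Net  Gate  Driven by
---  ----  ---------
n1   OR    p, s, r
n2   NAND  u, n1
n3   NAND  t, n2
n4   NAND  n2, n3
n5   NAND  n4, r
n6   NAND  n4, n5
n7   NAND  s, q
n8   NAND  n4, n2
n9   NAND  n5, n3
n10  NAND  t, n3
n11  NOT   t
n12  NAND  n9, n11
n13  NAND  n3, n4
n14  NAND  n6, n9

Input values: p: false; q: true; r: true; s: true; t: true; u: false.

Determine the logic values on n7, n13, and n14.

n1 = p OR s OR r = false OR true OR true = true
n2 = u NAND n1 = false NAND true = true
n3 = t NAND n2 = true NAND true = false
n4 = n2 NAND n3 = true NAND false = true
n5 = n4 NAND r = true NAND true = false
n6 = n4 NAND n5 = true NAND false = true
n7 = s NAND q = true NAND true = false
n9 = n5 NAND n3 = false NAND false = true
n13 = n3 NAND n4 = false NAND true = true
n14 = n6 NAND n9 = true NAND true = false

n7 = false, n13 = true, n14 = false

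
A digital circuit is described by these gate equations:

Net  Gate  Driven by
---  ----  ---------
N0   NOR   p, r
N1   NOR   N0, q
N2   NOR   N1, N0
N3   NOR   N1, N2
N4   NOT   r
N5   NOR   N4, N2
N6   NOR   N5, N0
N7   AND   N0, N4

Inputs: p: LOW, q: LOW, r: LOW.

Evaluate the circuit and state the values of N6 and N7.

N0 = p NOR r = LOW NOR LOW = HIGH
N1 = N0 NOR q = HIGH NOR LOW = LOW
N2 = N1 NOR N0 = LOW NOR HIGH = LOW
N4 = NOT r = NOT LOW = HIGH
N5 = N4 NOR N2 = HIGH NOR LOW = LOW
N6 = N5 NOR N0 = LOW NOR HIGH = LOW
N7 = N0 AND N4 = HIGH AND HIGH = HIGH

N6 = LOW, N7 = HIGH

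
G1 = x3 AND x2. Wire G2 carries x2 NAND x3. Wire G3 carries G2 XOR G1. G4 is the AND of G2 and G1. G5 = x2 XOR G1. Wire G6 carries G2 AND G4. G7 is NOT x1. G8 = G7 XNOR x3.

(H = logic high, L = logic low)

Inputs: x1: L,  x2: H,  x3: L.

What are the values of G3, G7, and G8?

G1 = x3 AND x2 = L AND H = L
G2 = x2 NAND x3 = H NAND L = H
G3 = G2 XOR G1 = H XOR L = H
G7 = NOT x1 = NOT L = H
G8 = G7 XNOR x3 = H XNOR L = L

G3 = H; G7 = H; G8 = L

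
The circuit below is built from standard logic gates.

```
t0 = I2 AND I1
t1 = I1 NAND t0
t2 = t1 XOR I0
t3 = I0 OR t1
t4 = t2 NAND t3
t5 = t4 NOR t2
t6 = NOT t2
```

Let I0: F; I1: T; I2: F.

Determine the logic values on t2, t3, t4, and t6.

t0 = I2 AND I1 = F AND T = F
t1 = I1 NAND t0 = T NAND F = T
t2 = t1 XOR I0 = T XOR F = T
t3 = I0 OR t1 = F OR T = T
t4 = t2 NAND t3 = T NAND T = F
t6 = NOT t2 = NOT T = F

t2 = T, t3 = T, t4 = F, t6 = F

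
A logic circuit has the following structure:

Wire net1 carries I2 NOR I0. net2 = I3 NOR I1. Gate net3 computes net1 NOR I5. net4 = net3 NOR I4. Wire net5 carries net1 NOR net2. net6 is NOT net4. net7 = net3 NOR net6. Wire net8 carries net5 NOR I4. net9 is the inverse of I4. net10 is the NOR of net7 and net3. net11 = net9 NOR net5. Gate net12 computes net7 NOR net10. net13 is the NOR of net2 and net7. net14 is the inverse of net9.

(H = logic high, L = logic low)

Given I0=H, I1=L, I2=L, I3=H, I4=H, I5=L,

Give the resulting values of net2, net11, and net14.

net2 = L; net11 = L; net14 = H

net1 = I2 NOR I0 = L NOR H = L
net2 = I3 NOR I1 = H NOR L = L
net5 = net1 NOR net2 = L NOR L = H
net9 = NOT I4 = NOT H = L
net11 = net9 NOR net5 = L NOR H = L
net14 = NOT net9 = NOT L = H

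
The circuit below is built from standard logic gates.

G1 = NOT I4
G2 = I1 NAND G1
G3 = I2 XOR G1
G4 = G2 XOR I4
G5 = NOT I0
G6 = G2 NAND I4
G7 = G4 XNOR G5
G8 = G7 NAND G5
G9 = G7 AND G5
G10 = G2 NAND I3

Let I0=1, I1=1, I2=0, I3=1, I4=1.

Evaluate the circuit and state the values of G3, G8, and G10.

G3 = 0, G8 = 1, G10 = 0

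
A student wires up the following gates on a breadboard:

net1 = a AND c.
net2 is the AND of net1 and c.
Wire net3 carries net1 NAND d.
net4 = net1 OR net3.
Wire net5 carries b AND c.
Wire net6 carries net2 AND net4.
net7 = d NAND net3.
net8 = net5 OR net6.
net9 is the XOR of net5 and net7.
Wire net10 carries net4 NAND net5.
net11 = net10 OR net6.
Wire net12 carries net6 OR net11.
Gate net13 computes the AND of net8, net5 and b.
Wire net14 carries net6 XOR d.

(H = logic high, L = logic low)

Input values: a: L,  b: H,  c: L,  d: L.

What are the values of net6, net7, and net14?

net6 = L, net7 = H, net14 = L

net1 = a AND c = L AND L = L
net2 = net1 AND c = L AND L = L
net3 = net1 NAND d = L NAND L = H
net4 = net1 OR net3 = L OR H = H
net6 = net2 AND net4 = L AND H = L
net7 = d NAND net3 = L NAND H = H
net14 = net6 XOR d = L XOR L = L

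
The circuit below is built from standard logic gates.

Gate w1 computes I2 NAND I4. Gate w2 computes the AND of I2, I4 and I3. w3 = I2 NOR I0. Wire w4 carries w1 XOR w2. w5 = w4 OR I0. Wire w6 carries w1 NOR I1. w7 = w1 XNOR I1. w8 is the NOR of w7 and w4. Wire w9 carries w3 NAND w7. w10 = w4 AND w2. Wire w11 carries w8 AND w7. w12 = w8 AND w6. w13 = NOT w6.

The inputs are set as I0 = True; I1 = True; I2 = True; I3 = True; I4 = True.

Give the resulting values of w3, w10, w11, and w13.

w3 = False; w10 = True; w11 = False; w13 = True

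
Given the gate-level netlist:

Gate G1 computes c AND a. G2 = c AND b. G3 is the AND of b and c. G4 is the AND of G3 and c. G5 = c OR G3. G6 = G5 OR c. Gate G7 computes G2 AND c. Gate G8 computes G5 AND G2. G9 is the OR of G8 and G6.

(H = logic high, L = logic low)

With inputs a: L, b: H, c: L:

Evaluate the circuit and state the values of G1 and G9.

G1 = L, G9 = L

G1 = c AND a = L AND L = L
G2 = c AND b = L AND H = L
G3 = b AND c = H AND L = L
G5 = c OR G3 = L OR L = L
G6 = G5 OR c = L OR L = L
G8 = G5 AND G2 = L AND L = L
G9 = G8 OR G6 = L OR L = L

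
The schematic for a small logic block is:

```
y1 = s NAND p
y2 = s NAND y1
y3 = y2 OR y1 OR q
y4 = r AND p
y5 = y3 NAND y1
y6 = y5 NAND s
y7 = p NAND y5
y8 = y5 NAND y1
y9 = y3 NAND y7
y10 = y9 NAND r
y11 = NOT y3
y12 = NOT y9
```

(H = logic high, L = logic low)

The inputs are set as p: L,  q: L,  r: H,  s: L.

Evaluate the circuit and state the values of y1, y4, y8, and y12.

y1 = s NAND p = L NAND L = H
y2 = s NAND y1 = L NAND H = H
y3 = y2 OR y1 OR q = H OR H OR L = H
y4 = r AND p = H AND L = L
y5 = y3 NAND y1 = H NAND H = L
y7 = p NAND y5 = L NAND L = H
y8 = y5 NAND y1 = L NAND H = H
y9 = y3 NAND y7 = H NAND H = L
y12 = NOT y9 = NOT L = H

y1 = H  y4 = L  y8 = H  y12 = H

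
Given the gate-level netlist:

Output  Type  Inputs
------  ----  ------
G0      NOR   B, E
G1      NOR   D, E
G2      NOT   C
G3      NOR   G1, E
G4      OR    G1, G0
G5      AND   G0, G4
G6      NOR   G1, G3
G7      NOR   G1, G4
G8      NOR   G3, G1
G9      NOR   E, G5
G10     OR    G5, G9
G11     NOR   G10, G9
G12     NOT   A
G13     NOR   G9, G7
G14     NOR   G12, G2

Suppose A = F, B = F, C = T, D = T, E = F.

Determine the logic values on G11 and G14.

G11 = F; G14 = F

G0 = B NOR E = F NOR F = T
G1 = D NOR E = T NOR F = F
G2 = NOT C = NOT T = F
G4 = G1 OR G0 = F OR T = T
G5 = G0 AND G4 = T AND T = T
G9 = E NOR G5 = F NOR T = F
G10 = G5 OR G9 = T OR F = T
G11 = G10 NOR G9 = T NOR F = F
G12 = NOT A = NOT F = T
G14 = G12 NOR G2 = T NOR F = F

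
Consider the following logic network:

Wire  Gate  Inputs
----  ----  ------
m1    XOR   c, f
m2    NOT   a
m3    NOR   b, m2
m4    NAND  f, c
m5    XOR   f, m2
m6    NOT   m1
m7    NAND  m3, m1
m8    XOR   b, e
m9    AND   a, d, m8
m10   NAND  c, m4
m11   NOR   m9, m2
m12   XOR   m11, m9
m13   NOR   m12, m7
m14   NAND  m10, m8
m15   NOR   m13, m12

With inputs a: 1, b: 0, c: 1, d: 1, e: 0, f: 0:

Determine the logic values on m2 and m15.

m2 = 0; m15 = 0

m1 = c XOR f = 1 XOR 0 = 1
m2 = NOT a = NOT 1 = 0
m3 = b NOR m2 = 0 NOR 0 = 1
m7 = m3 NAND m1 = 1 NAND 1 = 0
m8 = b XOR e = 0 XOR 0 = 0
m9 = a AND d AND m8 = 1 AND 1 AND 0 = 0
m11 = m9 NOR m2 = 0 NOR 0 = 1
m12 = m11 XOR m9 = 1 XOR 0 = 1
m13 = m12 NOR m7 = 1 NOR 0 = 0
m15 = m13 NOR m12 = 0 NOR 1 = 0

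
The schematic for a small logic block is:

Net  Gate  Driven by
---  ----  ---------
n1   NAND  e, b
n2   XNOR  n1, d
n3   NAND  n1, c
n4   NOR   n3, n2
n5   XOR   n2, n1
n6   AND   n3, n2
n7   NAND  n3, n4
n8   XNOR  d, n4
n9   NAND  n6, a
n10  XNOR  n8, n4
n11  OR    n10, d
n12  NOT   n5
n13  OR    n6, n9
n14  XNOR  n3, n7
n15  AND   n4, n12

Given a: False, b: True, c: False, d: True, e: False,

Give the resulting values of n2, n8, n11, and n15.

n2 = True, n8 = False, n11 = True, n15 = False

n1 = e NAND b = False NAND True = True
n2 = n1 XNOR d = True XNOR True = True
n3 = n1 NAND c = True NAND False = True
n4 = n3 NOR n2 = True NOR True = False
n5 = n2 XOR n1 = True XOR True = False
n8 = d XNOR n4 = True XNOR False = False
n10 = n8 XNOR n4 = False XNOR False = True
n11 = n10 OR d = True OR True = True
n12 = NOT n5 = NOT False = True
n15 = n4 AND n12 = False AND True = False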